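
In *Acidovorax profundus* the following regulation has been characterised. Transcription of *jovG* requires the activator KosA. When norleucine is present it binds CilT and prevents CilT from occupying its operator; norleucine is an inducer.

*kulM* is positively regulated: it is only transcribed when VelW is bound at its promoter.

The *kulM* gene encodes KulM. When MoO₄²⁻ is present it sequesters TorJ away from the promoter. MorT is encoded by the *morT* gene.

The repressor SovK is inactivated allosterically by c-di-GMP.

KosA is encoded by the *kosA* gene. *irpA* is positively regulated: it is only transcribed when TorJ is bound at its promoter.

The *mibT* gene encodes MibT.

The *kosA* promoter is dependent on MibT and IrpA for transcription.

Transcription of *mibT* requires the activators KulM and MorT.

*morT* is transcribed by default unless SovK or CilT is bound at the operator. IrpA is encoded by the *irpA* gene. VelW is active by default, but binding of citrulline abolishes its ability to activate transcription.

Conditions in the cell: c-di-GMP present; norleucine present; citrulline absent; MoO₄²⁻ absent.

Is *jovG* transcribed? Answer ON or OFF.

ON

Citrulline is absent, so VelW is active.
No repressor is bound and VelW is active, so *kulM* is transcribed.
So KulM is produced and active.
c-di-GMP is present, so SovK is inactive.
Norleucine is present, so CilT is inactive.
With no repressor bound, *morT* is transcribed.
So MorT is produced and active.
No repressor is bound and KulM and MorT are active, so *mibT* is transcribed.
So MibT is produced and active.
MoO₄²⁻ is absent, so TorJ is active.
No repressor is bound and TorJ is active, so *irpA* is transcribed.
So IrpA is produced and active.
No repressor is bound and MibT and IrpA are active, so *kosA* is transcribed.
So KosA is produced and active.
No repressor is bound and KosA is active, so *jovG* is transcribed.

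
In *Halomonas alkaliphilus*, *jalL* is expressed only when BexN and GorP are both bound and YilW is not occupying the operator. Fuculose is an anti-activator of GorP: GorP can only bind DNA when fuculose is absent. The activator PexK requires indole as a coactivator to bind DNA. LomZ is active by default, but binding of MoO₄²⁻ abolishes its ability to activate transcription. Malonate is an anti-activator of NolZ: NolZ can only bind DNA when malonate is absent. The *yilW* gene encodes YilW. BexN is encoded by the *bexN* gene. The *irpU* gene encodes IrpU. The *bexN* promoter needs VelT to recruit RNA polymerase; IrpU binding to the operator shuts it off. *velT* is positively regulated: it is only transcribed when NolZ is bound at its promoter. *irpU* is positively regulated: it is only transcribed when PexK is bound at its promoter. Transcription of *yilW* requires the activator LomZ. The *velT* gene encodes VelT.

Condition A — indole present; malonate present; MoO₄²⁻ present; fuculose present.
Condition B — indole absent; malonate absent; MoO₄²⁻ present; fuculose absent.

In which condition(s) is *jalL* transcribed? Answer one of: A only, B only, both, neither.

B only

Condition A:
Indole is present, so PexK is active.
No repressor is bound and PexK is active, so *irpU* is transcribed.
So IrpU is produced and active.
Malonate is present, so NolZ is inactive.
Required activator NolZ is absent, so *velT* is not transcribed.
So VelT is not produced.
With repressor IrpU bound, *bexN* is not transcribed.
So BexN is not produced.
MoO₄²⁻ is present, so LomZ is inactive.
Required activator LomZ is absent, so *yilW* is not transcribed.
So YilW is not produced.
Fuculose is present, so GorP is inactive.
Required activator BexN is absent, so *jalL* is not transcribed.
→ *jalL* is OFF in A.
Condition B:
Indole is absent, so PexK is inactive.
Required activator PexK is absent, so *irpU* is not transcribed.
So IrpU is not produced.
Malonate is absent, so NolZ is active.
No repressor is bound and NolZ is active, so *velT* is transcribed.
So VelT is produced and active.
No repressor is bound and VelT is active, so *bexN* is transcribed.
So BexN is produced and active.
MoO₄²⁻ is present, so LomZ is inactive.
Required activator LomZ is absent, so *yilW* is not transcribed.
So YilW is not produced.
Fuculose is absent, so GorP is active.
No repressor is bound and BexN and GorP are active, so *jalL* is transcribed.
→ *jalL* is ON in B.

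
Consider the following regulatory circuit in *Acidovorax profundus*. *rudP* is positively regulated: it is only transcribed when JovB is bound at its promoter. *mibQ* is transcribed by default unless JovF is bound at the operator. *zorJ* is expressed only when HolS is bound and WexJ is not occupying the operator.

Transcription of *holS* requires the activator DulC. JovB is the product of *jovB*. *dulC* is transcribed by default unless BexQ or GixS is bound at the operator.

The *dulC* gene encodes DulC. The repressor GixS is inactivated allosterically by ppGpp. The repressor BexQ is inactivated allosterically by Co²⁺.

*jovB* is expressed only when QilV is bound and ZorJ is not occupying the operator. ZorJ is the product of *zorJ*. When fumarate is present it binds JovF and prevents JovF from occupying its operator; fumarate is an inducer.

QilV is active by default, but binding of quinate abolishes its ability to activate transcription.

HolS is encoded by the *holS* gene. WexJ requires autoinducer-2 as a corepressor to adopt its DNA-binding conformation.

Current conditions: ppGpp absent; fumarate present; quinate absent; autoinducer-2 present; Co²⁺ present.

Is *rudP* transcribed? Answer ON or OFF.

ON

Co²⁺ is present, so BexQ is inactive.
ppGpp is absent, so GixS is active.
With repressor GixS bound, *dulC* is not transcribed.
So DulC is not produced.
Required activator DulC is absent, so *holS* is not transcribed.
So HolS is not produced.
Autoinducer-2 is present, so WexJ is active.
With repressor WexJ bound, *zorJ* is not transcribed.
So ZorJ is not produced.
Quinate is absent, so QilV is active.
No repressor is bound and QilV is active, so *jovB* is transcribed.
So JovB is produced and active.
No repressor is bound and JovB is active, so *rudP* is transcribed.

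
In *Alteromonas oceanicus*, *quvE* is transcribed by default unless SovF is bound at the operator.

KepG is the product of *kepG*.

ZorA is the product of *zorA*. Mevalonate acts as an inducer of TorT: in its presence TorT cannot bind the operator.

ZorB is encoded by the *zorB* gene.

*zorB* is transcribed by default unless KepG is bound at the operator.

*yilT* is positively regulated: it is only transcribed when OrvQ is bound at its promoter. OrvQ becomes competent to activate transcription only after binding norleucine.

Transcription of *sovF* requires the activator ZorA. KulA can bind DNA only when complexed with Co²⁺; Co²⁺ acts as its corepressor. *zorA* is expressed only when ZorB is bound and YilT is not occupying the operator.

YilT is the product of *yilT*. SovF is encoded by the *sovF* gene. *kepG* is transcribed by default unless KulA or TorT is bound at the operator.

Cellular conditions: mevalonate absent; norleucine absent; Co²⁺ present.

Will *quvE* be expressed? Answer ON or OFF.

Co²⁺ is present, so KulA is active.
Mevalonate is absent, so TorT is active.
With repressor KulA bound, *kepG* is not transcribed.
So KepG is not produced.
With no repressor bound, *zorB* is transcribed.
So ZorB is produced and active.
Norleucine is absent, so OrvQ is inactive.
Required activator OrvQ is absent, so *yilT* is not transcribed.
So YilT is not produced.
No repressor is bound and ZorB is active, so *zorA* is transcribed.
So ZorA is produced and active.
No repressor is bound and ZorA is active, so *sovF* is transcribed.
So SovF is produced and active.
With repressor SovF bound, *quvE* is not transcribed.

OFF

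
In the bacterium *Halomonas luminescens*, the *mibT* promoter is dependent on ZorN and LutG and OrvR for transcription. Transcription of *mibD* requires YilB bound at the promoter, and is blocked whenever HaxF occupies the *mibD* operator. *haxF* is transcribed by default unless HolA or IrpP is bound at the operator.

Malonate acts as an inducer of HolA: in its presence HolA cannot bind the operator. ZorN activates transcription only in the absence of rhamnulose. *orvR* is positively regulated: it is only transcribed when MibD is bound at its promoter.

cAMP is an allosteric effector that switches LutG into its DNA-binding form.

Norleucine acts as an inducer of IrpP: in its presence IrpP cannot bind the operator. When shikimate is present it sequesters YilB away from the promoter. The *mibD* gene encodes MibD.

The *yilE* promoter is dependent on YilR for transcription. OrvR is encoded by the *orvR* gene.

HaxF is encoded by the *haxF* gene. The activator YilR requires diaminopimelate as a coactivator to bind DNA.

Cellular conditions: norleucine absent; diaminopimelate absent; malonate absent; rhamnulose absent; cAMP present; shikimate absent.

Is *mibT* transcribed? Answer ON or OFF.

Rhamnulose is absent, so ZorN is active.
cAMP is present, so LutG is active.
Malonate is absent, so HolA is active.
Norleucine is absent, so IrpP is active.
With repressor HolA bound, *haxF* is not transcribed.
So HaxF is not produced.
Shikimate is absent, so YilB is active.
No repressor is bound and YilB is active, so *mibD* is transcribed.
So MibD is produced and active.
No repressor is bound and MibD is active, so *orvR* is transcribed.
So OrvR is produced and active.
No repressor is bound and ZorN and LutG and OrvR are active, so *mibT* is transcribed.

ON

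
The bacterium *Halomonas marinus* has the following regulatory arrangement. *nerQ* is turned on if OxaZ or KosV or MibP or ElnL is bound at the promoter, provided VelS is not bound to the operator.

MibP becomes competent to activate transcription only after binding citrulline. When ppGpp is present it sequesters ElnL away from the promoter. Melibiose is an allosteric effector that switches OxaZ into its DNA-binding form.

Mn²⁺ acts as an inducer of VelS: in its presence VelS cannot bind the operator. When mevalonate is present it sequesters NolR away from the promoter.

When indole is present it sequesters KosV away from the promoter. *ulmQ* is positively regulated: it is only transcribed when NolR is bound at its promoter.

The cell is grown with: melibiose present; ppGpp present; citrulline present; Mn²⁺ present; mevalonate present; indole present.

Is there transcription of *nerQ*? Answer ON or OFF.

ON

Melibiose is present, so OxaZ is active.
Indole is present, so KosV is inactive.
Mn²⁺ is present, so VelS is inactive.
Citrulline is present, so MibP is active.
ppGpp is present, so ElnL is inactive.
Activator OxaZ is present, so *nerQ* is transcribed.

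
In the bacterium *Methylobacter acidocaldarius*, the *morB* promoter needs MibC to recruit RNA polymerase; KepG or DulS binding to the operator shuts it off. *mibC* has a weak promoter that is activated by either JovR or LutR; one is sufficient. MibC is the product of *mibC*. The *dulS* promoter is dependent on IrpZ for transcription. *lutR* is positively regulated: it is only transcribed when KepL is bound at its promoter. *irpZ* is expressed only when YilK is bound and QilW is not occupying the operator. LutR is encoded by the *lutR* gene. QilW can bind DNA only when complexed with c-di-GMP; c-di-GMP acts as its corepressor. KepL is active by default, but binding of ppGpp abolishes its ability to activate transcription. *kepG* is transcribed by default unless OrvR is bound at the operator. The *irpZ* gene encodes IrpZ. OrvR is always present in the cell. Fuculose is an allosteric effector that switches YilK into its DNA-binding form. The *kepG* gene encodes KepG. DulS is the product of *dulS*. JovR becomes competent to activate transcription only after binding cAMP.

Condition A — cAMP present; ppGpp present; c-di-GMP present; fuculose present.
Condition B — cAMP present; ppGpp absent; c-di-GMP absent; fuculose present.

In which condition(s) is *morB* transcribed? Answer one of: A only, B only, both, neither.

A only

Condition A:
OrvR is produced constitutively and is active.
With repressor OrvR bound, *kepG* is not transcribed.
So KepG is not produced.
cAMP is present, so JovR is active.
ppGpp is present, so KepL is inactive.
Required activator KepL is absent, so *lutR* is not transcribed.
So LutR is not produced.
Activator JovR is present, so *mibC* is transcribed.
So MibC is produced and active.
c-di-GMP is present, so QilW is active.
Fuculose is present, so YilK is active.
With repressor QilW bound, *irpZ* is not transcribed.
So IrpZ is not produced.
Required activator IrpZ is absent, so *dulS* is not transcribed.
So DulS is not produced.
No repressor is bound and MibC is active, so *morB* is transcribed.
→ *morB* is ON in A.
Condition B:
OrvR is produced constitutively and is active.
With repressor OrvR bound, *kepG* is not transcribed.
So KepG is not produced.
cAMP is present, so JovR is active.
ppGpp is absent, so KepL is active.
No repressor is bound and KepL is active, so *lutR* is transcribed.
So LutR is produced and active.
Activator JovR is present, so *mibC* is transcribed.
So MibC is produced and active.
c-di-GMP is absent, so QilW is inactive.
Fuculose is present, so YilK is active.
No repressor is bound and YilK is active, so *irpZ* is transcribed.
So IrpZ is produced and active.
No repressor is bound and IrpZ is active, so *dulS* is transcribed.
So DulS is produced and active.
With repressor DulS bound, *morB* is not transcribed.
→ *morB* is OFF in B.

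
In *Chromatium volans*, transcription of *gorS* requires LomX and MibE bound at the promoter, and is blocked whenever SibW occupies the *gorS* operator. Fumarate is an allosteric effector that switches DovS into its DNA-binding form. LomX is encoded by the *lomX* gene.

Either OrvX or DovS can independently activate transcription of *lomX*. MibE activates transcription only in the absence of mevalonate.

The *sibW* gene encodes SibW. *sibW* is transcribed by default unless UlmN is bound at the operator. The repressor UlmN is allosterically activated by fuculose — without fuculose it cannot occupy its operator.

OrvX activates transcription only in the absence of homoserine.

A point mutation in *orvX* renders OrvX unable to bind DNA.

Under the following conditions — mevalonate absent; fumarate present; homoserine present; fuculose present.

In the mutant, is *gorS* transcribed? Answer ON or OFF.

ON

OrvX is non-functional in this strain, so it has no effect.
Fumarate is present, so DovS is active.
Activator DovS is present, so *lomX* is transcribed.
So LomX is produced and active.
Mevalonate is absent, so MibE is active.
Fuculose is present, so UlmN is active.
With repressor UlmN bound, *sibW* is not transcribed.
So SibW is not produced.
No repressor is bound and LomX and MibE are active, so *gorS* is transcribed.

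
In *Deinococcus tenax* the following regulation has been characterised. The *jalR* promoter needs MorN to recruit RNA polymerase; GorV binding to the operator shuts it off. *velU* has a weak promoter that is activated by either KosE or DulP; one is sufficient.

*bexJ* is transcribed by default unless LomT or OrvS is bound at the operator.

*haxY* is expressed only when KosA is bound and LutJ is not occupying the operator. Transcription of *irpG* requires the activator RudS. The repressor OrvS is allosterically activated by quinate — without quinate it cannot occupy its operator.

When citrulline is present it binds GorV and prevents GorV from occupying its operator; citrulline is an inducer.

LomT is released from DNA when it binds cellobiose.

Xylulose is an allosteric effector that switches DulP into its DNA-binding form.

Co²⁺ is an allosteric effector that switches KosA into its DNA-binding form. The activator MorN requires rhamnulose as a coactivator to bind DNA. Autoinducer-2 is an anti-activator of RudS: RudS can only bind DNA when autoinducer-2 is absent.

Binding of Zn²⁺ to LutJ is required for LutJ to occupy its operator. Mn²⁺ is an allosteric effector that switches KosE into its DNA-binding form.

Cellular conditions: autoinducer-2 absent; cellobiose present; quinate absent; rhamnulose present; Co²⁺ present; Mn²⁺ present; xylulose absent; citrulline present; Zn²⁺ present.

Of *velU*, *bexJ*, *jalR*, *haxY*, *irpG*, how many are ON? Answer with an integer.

4

Mn²⁺ is present, so KosE is active.
Xylulose is absent, so DulP is inactive.
Activator KosE is present, so *velU* is transcribed.
→ *velU* is ON.
Cellobiose is present, so LomT is inactive.
Quinate is absent, so OrvS is inactive.
With no repressor bound, *bexJ* is transcribed.
→ *bexJ* is ON.
Rhamnulose is present, so MorN is active.
Citrulline is present, so GorV is inactive.
No repressor is bound and MorN is active, so *jalR* is transcribed.
→ *jalR* is ON.
Zn²⁺ is present, so LutJ is active.
Co²⁺ is present, so KosA is active.
With repressor LutJ bound, *haxY* is not transcribed.
→ *haxY* is OFF.
Autoinducer-2 is absent, so RudS is active.
No repressor is bound and RudS is active, so *irpG* is transcribed.
→ *irpG* is ON.
4 of the 5 genes are transcribed.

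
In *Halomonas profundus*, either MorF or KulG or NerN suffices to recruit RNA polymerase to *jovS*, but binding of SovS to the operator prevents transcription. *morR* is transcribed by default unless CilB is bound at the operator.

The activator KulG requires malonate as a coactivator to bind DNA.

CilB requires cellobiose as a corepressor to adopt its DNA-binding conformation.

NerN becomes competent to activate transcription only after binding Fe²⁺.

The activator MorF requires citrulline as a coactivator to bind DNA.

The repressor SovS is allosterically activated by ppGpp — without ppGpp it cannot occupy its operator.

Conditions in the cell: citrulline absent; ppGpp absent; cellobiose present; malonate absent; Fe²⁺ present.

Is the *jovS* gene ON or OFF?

ON

Citrulline is absent, so MorF is inactive.
Malonate is absent, so KulG is inactive.
Fe²⁺ is present, so NerN is active.
ppGpp is absent, so SovS is inactive.
Activator NerN is present, so *jovS* is transcribed.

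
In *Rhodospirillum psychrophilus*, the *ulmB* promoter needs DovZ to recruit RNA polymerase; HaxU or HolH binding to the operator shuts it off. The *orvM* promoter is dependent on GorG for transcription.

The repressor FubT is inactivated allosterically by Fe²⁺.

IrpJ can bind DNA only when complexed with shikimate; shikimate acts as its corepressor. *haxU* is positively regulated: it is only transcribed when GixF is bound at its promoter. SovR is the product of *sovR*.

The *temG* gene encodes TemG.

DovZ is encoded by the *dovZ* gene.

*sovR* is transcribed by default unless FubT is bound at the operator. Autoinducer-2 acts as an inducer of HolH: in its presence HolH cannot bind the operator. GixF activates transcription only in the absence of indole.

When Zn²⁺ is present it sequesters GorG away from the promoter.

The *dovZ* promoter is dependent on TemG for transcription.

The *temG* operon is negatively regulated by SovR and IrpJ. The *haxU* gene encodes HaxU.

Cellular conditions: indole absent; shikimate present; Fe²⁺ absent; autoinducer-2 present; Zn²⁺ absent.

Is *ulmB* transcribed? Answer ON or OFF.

OFF

Indole is absent, so GixF is active.
No repressor is bound and GixF is active, so *haxU* is transcribed.
So HaxU is produced and active.
Fe²⁺ is absent, so FubT is active.
With repressor FubT bound, *sovR* is not transcribed.
So SovR is not produced.
Shikimate is present, so IrpJ is active.
With repressor IrpJ bound, *temG* is not transcribed.
So TemG is not produced.
Required activator TemG is absent, so *dovZ* is not transcribed.
So DovZ is not produced.
Autoinducer-2 is present, so HolH is inactive.
With repressor HaxU bound, *ulmB* is not transcribed.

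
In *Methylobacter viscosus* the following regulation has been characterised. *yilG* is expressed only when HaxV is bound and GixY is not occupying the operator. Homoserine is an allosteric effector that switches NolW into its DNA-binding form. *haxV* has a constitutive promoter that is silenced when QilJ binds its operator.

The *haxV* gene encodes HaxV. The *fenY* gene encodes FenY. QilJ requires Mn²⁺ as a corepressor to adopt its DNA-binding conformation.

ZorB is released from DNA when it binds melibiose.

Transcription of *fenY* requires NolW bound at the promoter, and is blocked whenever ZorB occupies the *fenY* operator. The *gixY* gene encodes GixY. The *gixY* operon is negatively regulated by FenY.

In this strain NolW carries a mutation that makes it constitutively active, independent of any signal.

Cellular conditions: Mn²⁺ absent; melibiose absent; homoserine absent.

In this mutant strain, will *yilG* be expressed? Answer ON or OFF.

Melibiose is absent, so ZorB is active.
NolW is constitutively active in this strain.
With repressor ZorB bound, *fenY* is not transcribed.
So FenY is not produced.
With no repressor bound, *gixY* is transcribed.
So GixY is produced and active.
Mn²⁺ is absent, so QilJ is inactive.
With no repressor bound, *haxV* is transcribed.
So HaxV is produced and active.
With repressor GixY bound, *yilG* is not transcribed.

OFF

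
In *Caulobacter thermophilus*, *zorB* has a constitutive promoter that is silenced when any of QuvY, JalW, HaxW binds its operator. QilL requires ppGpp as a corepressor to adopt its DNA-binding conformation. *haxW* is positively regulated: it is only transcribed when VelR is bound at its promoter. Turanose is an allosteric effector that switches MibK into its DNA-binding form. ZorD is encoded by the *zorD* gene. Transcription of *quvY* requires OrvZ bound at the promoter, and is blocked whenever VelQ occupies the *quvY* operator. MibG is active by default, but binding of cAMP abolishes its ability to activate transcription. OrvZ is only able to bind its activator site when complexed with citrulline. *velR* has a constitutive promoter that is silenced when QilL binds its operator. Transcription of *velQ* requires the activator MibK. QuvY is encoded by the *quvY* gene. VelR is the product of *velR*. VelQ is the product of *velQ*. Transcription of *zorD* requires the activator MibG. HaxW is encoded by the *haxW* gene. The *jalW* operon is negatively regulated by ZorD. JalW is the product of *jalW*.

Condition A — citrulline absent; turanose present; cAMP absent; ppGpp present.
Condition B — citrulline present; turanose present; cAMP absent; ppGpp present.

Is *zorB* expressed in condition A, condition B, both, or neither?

Condition A:
Citrulline is absent, so OrvZ is inactive.
Turanose is present, so MibK is active.
No repressor is bound and MibK is active, so *velQ* is transcribed.
So VelQ is produced and active.
With repressor VelQ bound, *quvY* is not transcribed.
So QuvY is not produced.
cAMP is absent, so MibG is active.
No repressor is bound and MibG is active, so *zorD* is transcribed.
So ZorD is produced and active.
With repressor ZorD bound, *jalW* is not transcribed.
So JalW is not produced.
ppGpp is present, so QilL is active.
With repressor QilL bound, *velR* is not transcribed.
So VelR is not produced.
Required activator VelR is absent, so *haxW* is not transcribed.
So HaxW is not produced.
With no repressor bound, *zorB* is transcribed.
→ *zorB* is ON in A.
Condition B:
Citrulline is present, so OrvZ is active.
Turanose is present, so MibK is active.
No repressor is bound and MibK is active, so *velQ* is transcribed.
So VelQ is produced and active.
With repressor VelQ bound, *quvY* is not transcribed.
So QuvY is not produced.
cAMP is absent, so MibG is active.
No repressor is bound and MibG is active, so *zorD* is transcribed.
So ZorD is produced and active.
With repressor ZorD bound, *jalW* is not transcribed.
So JalW is not produced.
ppGpp is present, so QilL is active.
With repressor QilL bound, *velR* is not transcribed.
So VelR is not produced.
Required activator VelR is absent, so *haxW* is not transcribed.
So HaxW is not produced.
With no repressor bound, *zorB* is transcribed.
→ *zorB* is ON in B.

both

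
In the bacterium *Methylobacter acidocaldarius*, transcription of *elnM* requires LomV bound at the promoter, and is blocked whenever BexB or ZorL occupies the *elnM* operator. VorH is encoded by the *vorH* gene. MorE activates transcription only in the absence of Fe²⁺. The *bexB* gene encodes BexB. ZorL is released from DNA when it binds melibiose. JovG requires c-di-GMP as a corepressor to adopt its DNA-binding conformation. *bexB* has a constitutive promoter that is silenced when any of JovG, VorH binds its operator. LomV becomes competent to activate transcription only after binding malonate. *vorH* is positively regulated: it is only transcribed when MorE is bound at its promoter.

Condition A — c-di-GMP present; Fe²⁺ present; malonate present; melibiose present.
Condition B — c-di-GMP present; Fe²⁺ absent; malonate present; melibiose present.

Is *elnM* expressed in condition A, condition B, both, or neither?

Condition A:
c-di-GMP is present, so JovG is active.
Fe²⁺ is present, so MorE is inactive.
Required activator MorE is absent, so *vorH* is not transcribed.
So VorH is not produced.
With repressor JovG bound, *bexB* is not transcribed.
So BexB is not produced.
Malonate is present, so LomV is active.
Melibiose is present, so ZorL is inactive.
No repressor is bound and LomV is active, so *elnM* is transcribed.
→ *elnM* is ON in A.
Condition B:
c-di-GMP is present, so JovG is active.
Fe²⁺ is absent, so MorE is active.
No repressor is bound and MorE is active, so *vorH* is transcribed.
So VorH is produced and active.
With repressor JovG bound, *bexB* is not transcribed.
So BexB is not produced.
Malonate is present, so LomV is active.
Melibiose is present, so ZorL is inactive.
No repressor is bound and LomV is active, so *elnM* is transcribed.
→ *elnM* is ON in B.

both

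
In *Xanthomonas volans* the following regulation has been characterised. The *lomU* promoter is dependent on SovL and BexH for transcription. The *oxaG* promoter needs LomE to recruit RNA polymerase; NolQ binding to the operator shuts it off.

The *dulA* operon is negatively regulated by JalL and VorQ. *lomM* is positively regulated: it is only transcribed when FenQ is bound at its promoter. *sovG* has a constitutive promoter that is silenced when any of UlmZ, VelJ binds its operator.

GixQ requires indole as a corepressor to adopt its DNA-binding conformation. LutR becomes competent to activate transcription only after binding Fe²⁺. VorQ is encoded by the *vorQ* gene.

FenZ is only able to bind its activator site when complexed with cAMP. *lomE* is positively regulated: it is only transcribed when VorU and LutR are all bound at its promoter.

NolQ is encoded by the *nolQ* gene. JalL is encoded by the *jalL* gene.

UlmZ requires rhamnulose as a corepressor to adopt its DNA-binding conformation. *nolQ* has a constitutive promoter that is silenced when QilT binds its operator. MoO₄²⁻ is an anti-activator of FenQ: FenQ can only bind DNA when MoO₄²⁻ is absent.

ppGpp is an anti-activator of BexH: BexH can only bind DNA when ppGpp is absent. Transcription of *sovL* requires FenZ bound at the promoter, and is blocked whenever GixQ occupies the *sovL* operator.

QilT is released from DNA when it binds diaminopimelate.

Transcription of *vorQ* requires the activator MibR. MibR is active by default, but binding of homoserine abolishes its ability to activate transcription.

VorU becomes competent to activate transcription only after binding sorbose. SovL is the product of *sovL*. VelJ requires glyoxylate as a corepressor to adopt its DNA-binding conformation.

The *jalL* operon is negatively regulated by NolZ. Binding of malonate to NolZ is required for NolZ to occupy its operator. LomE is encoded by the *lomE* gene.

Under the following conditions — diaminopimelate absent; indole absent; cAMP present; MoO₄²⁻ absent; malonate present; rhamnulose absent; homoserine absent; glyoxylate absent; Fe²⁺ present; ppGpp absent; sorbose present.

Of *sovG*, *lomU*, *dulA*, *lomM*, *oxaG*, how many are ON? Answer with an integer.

4

Rhamnulose is absent, so UlmZ is inactive.
Glyoxylate is absent, so VelJ is inactive.
With no repressor bound, *sovG* is transcribed.
→ *sovG* is ON.
Indole is absent, so GixQ is inactive.
cAMP is present, so FenZ is active.
No repressor is bound and FenZ is active, so *sovL* is transcribed.
So SovL is produced and active.
ppGpp is absent, so BexH is active.
No repressor is bound and SovL and BexH are active, so *lomU* is transcribed.
→ *lomU* is ON.
Malonate is present, so NolZ is active.
With repressor NolZ bound, *jalL* is not transcribed.
So JalL is not produced.
Homoserine is absent, so MibR is active.
No repressor is bound and MibR is active, so *vorQ* is transcribed.
So VorQ is produced and active.
With repressor VorQ bound, *dulA* is not transcribed.
→ *dulA* is OFF.
MoO₄²⁻ is absent, so FenQ is active.
No repressor is bound and FenQ is active, so *lomM* is transcribed.
→ *lomM* is ON.
Sorbose is present, so VorU is active.
Fe²⁺ is present, so LutR is active.
No repressor is bound and VorU and LutR are active, so *lomE* is transcribed.
So LomE is produced and active.
Diaminopimelate is absent, so QilT is active.
With repressor QilT bound, *nolQ* is not transcribed.
So NolQ is not produced.
No repressor is bound and LomE is active, so *oxaG* is transcribed.
→ *oxaG* is ON.
4 of the 5 genes are transcribed.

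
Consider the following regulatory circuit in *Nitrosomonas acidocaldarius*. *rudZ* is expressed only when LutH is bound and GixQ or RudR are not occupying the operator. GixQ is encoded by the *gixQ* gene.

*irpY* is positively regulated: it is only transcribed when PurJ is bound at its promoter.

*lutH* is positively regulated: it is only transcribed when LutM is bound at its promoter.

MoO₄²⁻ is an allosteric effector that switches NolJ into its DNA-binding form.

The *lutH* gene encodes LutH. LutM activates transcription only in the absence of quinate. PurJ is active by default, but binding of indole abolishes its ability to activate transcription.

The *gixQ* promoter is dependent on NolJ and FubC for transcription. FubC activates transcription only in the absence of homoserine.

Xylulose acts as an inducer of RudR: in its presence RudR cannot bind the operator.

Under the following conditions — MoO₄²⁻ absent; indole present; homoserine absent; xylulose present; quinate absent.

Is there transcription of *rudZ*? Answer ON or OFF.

ON

Quinate is absent, so LutM is active.
No repressor is bound and LutM is active, so *lutH* is transcribed.
So LutH is produced and active.
MoO₄²⁻ is absent, so NolJ is inactive.
Homoserine is absent, so FubC is active.
Required activator NolJ is absent, so *gixQ* is not transcribed.
So GixQ is not produced.
Xylulose is present, so RudR is inactive.
No repressor is bound and LutH is active, so *rudZ* is transcribed.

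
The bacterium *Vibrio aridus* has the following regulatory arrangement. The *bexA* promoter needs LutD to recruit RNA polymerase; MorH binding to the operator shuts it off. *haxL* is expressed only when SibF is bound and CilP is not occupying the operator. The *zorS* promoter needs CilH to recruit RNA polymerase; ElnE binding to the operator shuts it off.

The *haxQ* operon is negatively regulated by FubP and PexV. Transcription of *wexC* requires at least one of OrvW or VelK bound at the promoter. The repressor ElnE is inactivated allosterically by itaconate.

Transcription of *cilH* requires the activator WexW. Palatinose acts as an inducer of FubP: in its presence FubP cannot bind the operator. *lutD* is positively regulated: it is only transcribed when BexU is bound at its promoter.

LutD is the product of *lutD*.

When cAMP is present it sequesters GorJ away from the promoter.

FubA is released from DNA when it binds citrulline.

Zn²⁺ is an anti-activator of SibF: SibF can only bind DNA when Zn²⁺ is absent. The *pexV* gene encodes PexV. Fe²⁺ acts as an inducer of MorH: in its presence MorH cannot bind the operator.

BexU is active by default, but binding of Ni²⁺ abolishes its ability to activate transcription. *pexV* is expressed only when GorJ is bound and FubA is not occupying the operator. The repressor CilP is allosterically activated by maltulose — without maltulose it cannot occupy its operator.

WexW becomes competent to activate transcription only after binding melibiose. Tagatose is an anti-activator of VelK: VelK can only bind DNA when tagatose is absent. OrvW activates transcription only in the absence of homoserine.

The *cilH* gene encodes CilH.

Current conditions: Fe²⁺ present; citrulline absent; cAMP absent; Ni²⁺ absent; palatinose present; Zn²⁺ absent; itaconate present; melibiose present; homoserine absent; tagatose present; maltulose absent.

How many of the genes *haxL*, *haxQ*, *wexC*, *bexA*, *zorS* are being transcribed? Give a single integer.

Zn²⁺ is absent, so SibF is active.
Maltulose is absent, so CilP is inactive.
No repressor is bound and SibF is active, so *haxL* is transcribed.
→ *haxL* is ON.
Palatinose is present, so FubP is inactive.
cAMP is absent, so GorJ is active.
Citrulline is absent, so FubA is active.
With repressor FubA bound, *pexV* is not transcribed.
So PexV is not produced.
With no repressor bound, *haxQ* is transcribed.
→ *haxQ* is ON.
Homoserine is absent, so OrvW is active.
Tagatose is present, so VelK is inactive.
Activator OrvW is present, so *wexC* is transcribed.
→ *wexC* is ON.
Ni²⁺ is absent, so BexU is active.
No repressor is bound and BexU is active, so *lutD* is transcribed.
So LutD is produced and active.
Fe²⁺ is present, so MorH is inactive.
No repressor is bound and LutD is active, so *bexA* is transcribed.
→ *bexA* is ON.
Melibiose is present, so WexW is active.
No repressor is bound and WexW is active, so *cilH* is transcribed.
So CilH is produced and active.
Itaconate is present, so ElnE is inactive.
No repressor is bound and CilH is active, so *zorS* is transcribed.
→ *zorS* is ON.
5 of the 5 genes are transcribed.

5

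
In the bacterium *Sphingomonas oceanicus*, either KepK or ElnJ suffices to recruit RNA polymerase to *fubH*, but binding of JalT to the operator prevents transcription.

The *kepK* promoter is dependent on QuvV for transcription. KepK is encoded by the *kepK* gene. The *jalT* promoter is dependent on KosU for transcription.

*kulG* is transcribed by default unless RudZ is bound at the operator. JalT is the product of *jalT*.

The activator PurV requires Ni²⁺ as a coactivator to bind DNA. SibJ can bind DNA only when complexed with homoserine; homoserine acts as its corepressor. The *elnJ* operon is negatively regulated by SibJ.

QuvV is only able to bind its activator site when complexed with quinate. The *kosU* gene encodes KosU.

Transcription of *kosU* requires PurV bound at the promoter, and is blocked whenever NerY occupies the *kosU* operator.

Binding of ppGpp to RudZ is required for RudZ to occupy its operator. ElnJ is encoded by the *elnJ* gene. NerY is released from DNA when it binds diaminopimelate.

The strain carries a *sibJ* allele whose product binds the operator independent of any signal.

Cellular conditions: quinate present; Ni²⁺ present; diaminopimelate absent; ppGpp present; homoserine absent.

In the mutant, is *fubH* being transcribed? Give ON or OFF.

ON

Diaminopimelate is absent, so NerY is active.
Ni²⁺ is present, so PurV is active.
With repressor NerY bound, *kosU* is not transcribed.
So KosU is not produced.
Required activator KosU is absent, so *jalT* is not transcribed.
So JalT is not produced.
Quinate is present, so QuvV is active.
No repressor is bound and QuvV is active, so *kepK* is transcribed.
So KepK is produced and active.
SibJ is constitutively active in this strain.
With repressor SibJ bound, *elnJ* is not transcribed.
So ElnJ is not produced.
Activator KepK is present, so *fubH* is transcribed.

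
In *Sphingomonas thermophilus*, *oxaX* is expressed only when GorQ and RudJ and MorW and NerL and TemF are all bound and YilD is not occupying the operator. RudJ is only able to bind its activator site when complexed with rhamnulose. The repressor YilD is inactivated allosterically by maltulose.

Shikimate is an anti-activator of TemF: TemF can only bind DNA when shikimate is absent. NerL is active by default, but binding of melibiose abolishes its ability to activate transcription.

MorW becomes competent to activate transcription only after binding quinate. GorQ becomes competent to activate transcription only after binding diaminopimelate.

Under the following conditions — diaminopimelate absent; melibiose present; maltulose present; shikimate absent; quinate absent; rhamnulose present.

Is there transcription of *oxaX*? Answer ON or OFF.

Diaminopimelate is absent, so GorQ is inactive.
Rhamnulose is present, so RudJ is active.
Quinate is absent, so MorW is inactive.
Maltulose is present, so YilD is inactive.
Melibiose is present, so NerL is inactive.
Shikimate is absent, so TemF is active.
Required activator GorQ is absent, so *oxaX* is not transcribed.

OFF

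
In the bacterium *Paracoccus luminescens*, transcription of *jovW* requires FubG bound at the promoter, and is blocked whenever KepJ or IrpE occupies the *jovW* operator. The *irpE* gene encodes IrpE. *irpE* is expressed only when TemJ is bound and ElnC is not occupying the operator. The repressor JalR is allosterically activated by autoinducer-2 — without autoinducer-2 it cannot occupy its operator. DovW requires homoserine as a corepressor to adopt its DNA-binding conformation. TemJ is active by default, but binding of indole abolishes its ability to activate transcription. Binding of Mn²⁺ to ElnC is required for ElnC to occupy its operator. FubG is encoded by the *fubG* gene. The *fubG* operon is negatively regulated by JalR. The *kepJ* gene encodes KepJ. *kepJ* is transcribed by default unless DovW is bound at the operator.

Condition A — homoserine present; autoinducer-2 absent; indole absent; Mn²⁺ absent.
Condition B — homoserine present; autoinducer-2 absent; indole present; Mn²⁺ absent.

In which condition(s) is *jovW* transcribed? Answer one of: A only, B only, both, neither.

B only

Condition A:
Homoserine is present, so DovW is active.
With repressor DovW bound, *kepJ* is not transcribed.
So KepJ is not produced.
Autoinducer-2 is absent, so JalR is inactive.
With no repressor bound, *fubG* is transcribed.
So FubG is produced and active.
Indole is absent, so TemJ is active.
Mn²⁺ is absent, so ElnC is inactive.
No repressor is bound and TemJ is active, so *irpE* is transcribed.
So IrpE is produced and active.
With repressor IrpE bound, *jovW* is not transcribed.
→ *jovW* is OFF in A.
Condition B:
Homoserine is present, so DovW is active.
With repressor DovW bound, *kepJ* is not transcribed.
So KepJ is not produced.
Autoinducer-2 is absent, so JalR is inactive.
With no repressor bound, *fubG* is transcribed.
So FubG is produced and active.
Indole is present, so TemJ is inactive.
Mn²⁺ is absent, so ElnC is inactive.
Required activator TemJ is absent, so *irpE* is not transcribed.
So IrpE is not produced.
No repressor is bound and FubG is active, so *jovW* is transcribed.
→ *jovW* is ON in B.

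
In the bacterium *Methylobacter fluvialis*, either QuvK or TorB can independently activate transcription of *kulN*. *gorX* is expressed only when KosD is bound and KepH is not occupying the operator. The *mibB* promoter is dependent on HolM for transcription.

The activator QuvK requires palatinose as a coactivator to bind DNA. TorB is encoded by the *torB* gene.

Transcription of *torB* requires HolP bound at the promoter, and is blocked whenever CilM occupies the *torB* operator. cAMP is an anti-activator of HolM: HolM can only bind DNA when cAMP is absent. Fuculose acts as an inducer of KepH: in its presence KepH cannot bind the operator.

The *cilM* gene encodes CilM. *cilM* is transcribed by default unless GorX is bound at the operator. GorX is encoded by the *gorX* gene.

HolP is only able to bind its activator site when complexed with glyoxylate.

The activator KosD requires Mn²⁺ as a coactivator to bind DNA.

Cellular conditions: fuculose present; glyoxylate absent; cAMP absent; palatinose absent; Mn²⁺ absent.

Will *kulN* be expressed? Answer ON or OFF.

Palatinose is absent, so QuvK is inactive.
Glyoxylate is absent, so HolP is inactive.
Mn²⁺ is absent, so KosD is inactive.
Fuculose is present, so KepH is inactive.
Required activator KosD is absent, so *gorX* is not transcribed.
So GorX is not produced.
With no repressor bound, *cilM* is transcribed.
So CilM is produced and active.
With repressor CilM bound, *torB* is not transcribed.
So TorB is not produced.
No activator is available at the *kulN* promoter, so *kulN* is not transcribed.

OFF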